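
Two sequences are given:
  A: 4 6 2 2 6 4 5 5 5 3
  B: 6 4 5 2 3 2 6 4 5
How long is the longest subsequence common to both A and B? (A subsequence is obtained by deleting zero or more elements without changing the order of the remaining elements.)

6

A longest common subsequence is 4, 2, 2, 6, 4, 5 (length 6); the LCS DP confirms no longer common subsequence exists.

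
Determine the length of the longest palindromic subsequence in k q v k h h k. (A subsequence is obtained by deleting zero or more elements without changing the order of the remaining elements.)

One longest palindromic subsequence is khhk (positions 1,5,6,7); it reads the same forward and backward, and the interval DP gives dp[1][7] = 4.

4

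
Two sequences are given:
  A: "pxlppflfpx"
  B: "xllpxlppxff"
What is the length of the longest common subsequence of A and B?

7

A longest common subsequence is pxlppff (length 7); the LCS DP confirms no longer common subsequence exists.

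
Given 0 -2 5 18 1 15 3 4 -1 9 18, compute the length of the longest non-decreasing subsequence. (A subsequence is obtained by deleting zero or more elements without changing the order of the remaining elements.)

6

One longest non-decreasing subsequence is 0, 1, 3, 4, 9, 18 (positions 1,5,7,8,10,11), of length 6; no longer one exists.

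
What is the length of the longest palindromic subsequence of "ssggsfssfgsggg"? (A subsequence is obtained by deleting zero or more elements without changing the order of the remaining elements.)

10

One longest palindromic subsequence is ggsfssfsgg (positions 3,4,5,6,7,8,9,11,13,14); it reads the same forward and backward, and the interval DP gives dp[1][14] = 10.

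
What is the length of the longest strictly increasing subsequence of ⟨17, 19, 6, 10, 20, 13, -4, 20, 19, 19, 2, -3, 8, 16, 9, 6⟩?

4

Let dp[i] be the longest increasing subsequence ending at position i. Then dp = [1, 2, 1, 2, 3, 3, 1, 4, 4, 4, 2, 2, 3, 4, 4, 3].
The maximum is 4; one witness is 6, 10, 13, 20 at positions 3,4,6,8.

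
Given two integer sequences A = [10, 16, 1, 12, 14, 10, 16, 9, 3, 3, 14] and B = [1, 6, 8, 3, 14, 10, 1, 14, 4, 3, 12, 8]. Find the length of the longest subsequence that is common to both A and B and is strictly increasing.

3

For each value that appears in both, track the longest common increasing run ending there.
The best achievable length is 3; one witness is 1, 3, 14 (A-positions 3,9,11, B-positions 1,4,5).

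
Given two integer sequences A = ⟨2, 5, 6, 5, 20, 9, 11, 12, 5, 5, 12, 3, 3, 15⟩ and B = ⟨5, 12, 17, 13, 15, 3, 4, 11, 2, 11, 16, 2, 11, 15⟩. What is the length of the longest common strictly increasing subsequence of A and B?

For each value that appears in both, track the longest common increasing run ending there.
The best achievable length is 3; one witness is 5, 12, 15 (A-positions 2,8,14, B-positions 1,2,5).

3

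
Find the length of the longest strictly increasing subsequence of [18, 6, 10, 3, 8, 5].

2

Scanning left to right, the best length ending at each element is: 18→1, 6→1, 10→2, 3→1, 8→2, 5→2.
So the longest increasing subsequence has length 2, e.g. 6, 10.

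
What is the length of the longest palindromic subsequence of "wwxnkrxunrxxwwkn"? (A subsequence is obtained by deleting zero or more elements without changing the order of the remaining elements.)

One longest palindromic subsequence is wwxxrxxww (positions 1,2,3,7,10,11,12,13,14); it reads the same forward and backward, and the interval DP gives dp[1][16] = 9.

9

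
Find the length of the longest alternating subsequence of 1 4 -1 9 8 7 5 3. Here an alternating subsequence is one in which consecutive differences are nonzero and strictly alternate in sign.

A longest alternating subsequence is 1, 4, -1, 9, 8 (positions 1,2,3,4,5); its 4 consecutive differences strictly alternate in sign, and length 5 is optimal.

5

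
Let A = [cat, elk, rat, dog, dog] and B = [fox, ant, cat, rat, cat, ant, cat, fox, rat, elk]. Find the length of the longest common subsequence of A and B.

A longest common subsequence is cat, elk (length 2); the LCS DP confirms no longer common subsequence exists.

2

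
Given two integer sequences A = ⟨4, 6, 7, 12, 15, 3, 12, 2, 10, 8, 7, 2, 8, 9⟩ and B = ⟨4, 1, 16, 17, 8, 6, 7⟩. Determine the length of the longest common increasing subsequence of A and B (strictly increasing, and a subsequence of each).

3

For each value that appears in both, track the longest common increasing run ending there.
The best achievable length is 3; one witness is 4, 6, 7 (A-positions 1,2,3, B-positions 1,6,7).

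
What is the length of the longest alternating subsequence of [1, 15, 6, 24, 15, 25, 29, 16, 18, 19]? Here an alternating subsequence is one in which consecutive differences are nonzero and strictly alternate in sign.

Track the best alternating length ending on an up-step vs a down-step at each position: up/down = 1/1, 2/1, 2/3, 4/1, 4/5, 6/1, 6/1, 6/7, 8/7, 8/7.
The maximum over both is 8; one such subsequence is 1, 15, 6, 24, 15, 25, 16, 18.

8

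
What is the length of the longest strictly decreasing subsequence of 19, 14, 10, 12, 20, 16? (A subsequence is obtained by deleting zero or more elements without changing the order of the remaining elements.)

3

One longest decreasing subsequence is 19, 14, 10 (positions 1,2,3), of length 3; no longer one exists.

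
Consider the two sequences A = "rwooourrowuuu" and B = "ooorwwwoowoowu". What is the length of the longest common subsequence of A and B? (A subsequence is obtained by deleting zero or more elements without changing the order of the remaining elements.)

8

A longest common subsequence is rwoooowu (length 8); the LCS DP confirms no longer common subsequence exists.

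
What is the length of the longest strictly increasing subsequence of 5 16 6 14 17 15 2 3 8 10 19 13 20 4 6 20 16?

Let dp[i] be the longest increasing subsequence ending at position i. Then dp = [1, 2, 2, 3, 4, 4, 1, 2, 3, 4, 5, 5, 6, 3, 4, 6, 6].
The maximum is 6; one witness is 5, 6, 14, 17, 19, 20 at positions 1,3,4,5,11,13.

6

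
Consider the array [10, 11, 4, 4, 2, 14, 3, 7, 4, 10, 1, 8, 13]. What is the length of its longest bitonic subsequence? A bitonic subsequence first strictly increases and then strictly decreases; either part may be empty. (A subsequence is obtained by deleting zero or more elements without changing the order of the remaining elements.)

One longest bitonic subsequence is 10, 11, 14, 7, 4, 1 (positions 1,2,6,8,9,11): it rises to 14 then falls. Length 6 is optimal.

6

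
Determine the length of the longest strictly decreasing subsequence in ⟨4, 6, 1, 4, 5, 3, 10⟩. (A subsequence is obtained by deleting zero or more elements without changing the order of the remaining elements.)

Let dp[i] be the longest decreasing subsequence ending at position i. Then dp = [1, 1, 2, 2, 2, 3, 1].
The maximum is 3; one witness is 6, 4, 3 at positions 2,4,6.

3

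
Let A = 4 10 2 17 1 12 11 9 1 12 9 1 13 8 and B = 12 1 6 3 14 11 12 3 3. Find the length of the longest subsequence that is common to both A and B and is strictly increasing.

3

For each value that appears in both, track the longest common increasing run ending there.
The best achievable length is 3; one witness is 1, 11, 12 (A-positions 5,7,10, B-positions 2,6,7).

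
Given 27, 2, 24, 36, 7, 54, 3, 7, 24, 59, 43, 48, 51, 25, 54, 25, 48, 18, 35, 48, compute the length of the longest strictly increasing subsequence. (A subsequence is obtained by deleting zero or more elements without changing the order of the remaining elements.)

Scanning left to right, the best length ending at each element is: 27→1, 2→1, 24→2, 36→3, 7→2, 54→4, 3→2, 7→3, 24→4, 59→5, 43→5, 48→6, 51→7, 25→5, 54→8, 25→5, 48→6, 18→4, 35→6, 48→7.
So the longest increasing subsequence has length 8, e.g. 2, 3, 7, 24, 43, 48, 51, 54.

8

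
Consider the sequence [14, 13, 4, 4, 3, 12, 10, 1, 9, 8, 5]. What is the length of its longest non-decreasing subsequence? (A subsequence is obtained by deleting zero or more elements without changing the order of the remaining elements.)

3

Scanning left to right, the best length ending at each element is: 14→1, 13→1, 4→1, 4→2, 3→1, 12→3, 10→3, 1→1, 9→3, 8→3, 5→3.
So the longest non-decreasing subsequence has length 3, e.g. 4, 4, 12.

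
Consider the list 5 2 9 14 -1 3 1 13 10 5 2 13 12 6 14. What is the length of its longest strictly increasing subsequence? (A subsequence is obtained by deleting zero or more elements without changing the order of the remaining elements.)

5

One longest increasing subsequence is 5, 9, 10, 13, 14 (positions 1,3,9,12,15), of length 5; no longer one exists.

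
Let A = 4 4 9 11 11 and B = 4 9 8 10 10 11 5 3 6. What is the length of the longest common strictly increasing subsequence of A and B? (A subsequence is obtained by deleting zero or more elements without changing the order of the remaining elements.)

A longest common strictly increasing subsequence is 4, 9, 11 (length 3); it appears in order in both A and B, and no longer such subsequence exists.

3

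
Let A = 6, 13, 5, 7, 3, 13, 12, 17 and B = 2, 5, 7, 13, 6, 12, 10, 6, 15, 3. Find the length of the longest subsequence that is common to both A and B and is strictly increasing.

A longest common strictly increasing subsequence is 5, 7, 13 (length 3); it appears in order in both A and B, and no longer such subsequence exists.

3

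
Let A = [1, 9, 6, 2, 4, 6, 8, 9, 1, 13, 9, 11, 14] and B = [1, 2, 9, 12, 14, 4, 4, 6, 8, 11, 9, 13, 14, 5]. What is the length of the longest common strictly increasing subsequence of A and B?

A longest common strictly increasing subsequence is 1, 2, 4, 6, 8, 9, 13, 14 (length 8); it appears in order in both A and B, and no longer such subsequence exists.

8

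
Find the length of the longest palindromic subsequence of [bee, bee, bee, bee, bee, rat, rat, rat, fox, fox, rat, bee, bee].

8

Using dp[i][j] = 2 + dp[i+1][j−1] if the ends match, else max(dp[i+1][j], dp[i][j−1]):
dp[1][13] = 8. A witness is bee bee rat fox fox rat bee bee at positions 1,2,6,9,10,11,12,13.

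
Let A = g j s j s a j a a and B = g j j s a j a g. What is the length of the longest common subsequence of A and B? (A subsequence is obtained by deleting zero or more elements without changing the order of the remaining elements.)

7

Backtracking the LCS table gives one alignment: g (A1,B1) → j (A2,B2) → j (A4,B3) → s (A5,B4) → a (A6,B5) → j (A7,B6) → a (A8,B7).
So the longest common subsequence has length 7.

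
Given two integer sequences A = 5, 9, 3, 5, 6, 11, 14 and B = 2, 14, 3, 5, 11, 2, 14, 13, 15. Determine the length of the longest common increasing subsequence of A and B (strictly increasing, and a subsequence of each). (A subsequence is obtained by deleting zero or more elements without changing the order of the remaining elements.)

A longest common strictly increasing subsequence is 3, 5, 11, 14 (length 4); it appears in order in both A and B, and no longer such subsequence exists.

4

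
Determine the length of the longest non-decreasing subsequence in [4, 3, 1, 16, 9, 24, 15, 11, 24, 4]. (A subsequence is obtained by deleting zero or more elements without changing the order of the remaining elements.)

4

One longest non-decreasing subsequence is 4, 16, 24, 24 (positions 1,4,6,9), of length 4; no longer one exists.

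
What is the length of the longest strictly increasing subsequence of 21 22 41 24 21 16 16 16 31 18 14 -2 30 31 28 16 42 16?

6

Let dp[i] be the longest increasing subsequence ending at position i. Then dp = [1, 2, 3, 3, 1, 1, 1, 1, 4, 2, 1, 1, 4, 5, 4, 2, 6, 2].
The maximum is 6; one witness is 21, 22, 24, 30, 31, 42 at positions 1,2,4,13,14,17.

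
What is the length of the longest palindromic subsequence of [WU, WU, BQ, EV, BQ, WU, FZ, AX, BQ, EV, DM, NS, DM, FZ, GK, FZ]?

Using dp[i][j] = 2 + dp[i+1][j−1] if the ends match, else max(dp[i+1][j], dp[i][j−1]):
dp[1][16] = 5. A witness is FZ DM NS DM FZ at positions 7,11,12,13,16.

5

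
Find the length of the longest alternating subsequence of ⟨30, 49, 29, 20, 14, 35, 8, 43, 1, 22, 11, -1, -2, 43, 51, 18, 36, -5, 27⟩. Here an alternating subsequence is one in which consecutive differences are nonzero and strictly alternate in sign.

Track the best alternating length ending on an up-step vs a down-step at each position: up/down = 1/1, 2/1, 1/3, 1/3, 1/3, 4/3, 1/5, 6/3, 1/7, 8/7, 8/9, 1/9, 1/9, 10/3, 10/1, 10/11, 12/11, 1/13, 14/13.
The maximum over both is 14; one such subsequence is 30, 49, 29, 35, 8, 43, 1, 22, 11, 43, 18, 36, -5, 27.

14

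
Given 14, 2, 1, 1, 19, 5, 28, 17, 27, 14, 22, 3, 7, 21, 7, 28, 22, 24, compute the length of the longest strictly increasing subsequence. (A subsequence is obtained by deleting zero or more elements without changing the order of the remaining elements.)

One longest increasing subsequence is 2, 5, 17, 21, 22, 24 (positions 2,6,8,14,17,18), of length 6; no longer one exists.

6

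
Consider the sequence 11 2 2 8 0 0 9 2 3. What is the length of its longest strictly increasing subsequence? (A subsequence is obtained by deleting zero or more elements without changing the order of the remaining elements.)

3

Let dp[i] be the longest increasing subsequence ending at position i. Then dp = [1, 1, 1, 2, 1, 1, 3, 2, 3].
The maximum is 3; one witness is 2, 8, 9 at positions 2,4,7.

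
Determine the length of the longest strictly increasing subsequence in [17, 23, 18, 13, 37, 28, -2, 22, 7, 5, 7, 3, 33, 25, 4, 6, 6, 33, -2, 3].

5

One longest increasing subsequence is 17, 18, 22, 25, 33 (positions 1,3,8,14,18), of length 5; no longer one exists.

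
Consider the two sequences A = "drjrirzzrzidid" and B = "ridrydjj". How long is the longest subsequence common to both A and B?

4

Backtracking the LCS table gives one alignment: r (A4,B1) → i (A5,B2) → r (A6,B4) → d (A12,B6).
So the longest common subsequence has length 4.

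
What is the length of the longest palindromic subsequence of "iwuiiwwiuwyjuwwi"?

One longest palindromic subsequence is iwuiwwiuwi (positions 1,2,3,5,6,7,8,13,15,16); it reads the same forward and backward, and the interval DP gives dp[1][16] = 10.

10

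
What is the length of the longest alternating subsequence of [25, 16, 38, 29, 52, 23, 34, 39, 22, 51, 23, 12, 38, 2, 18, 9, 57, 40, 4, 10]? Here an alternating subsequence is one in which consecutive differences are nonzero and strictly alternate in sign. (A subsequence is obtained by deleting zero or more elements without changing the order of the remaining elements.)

17

A longest alternating subsequence is 25, 16, 38, 29, 52, 23, 34, 22, 51, 23, 38, 2, 18, 9, 57, 4, 10 (positions 1,2,3,4,5,6,7,9,10,11,13,14,15,16,17,19,20); its 16 consecutive differences strictly alternate in sign, and length 17 is optimal.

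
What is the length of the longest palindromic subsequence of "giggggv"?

One longest palindromic subsequence is ggggg (positions 1,3,4,5,6); it reads the same forward and backward, and the interval DP gives dp[1][7] = 5.

5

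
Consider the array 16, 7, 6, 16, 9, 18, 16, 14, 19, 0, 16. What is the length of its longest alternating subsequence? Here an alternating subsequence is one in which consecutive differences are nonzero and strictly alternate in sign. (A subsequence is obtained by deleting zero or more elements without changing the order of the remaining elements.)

Track the best alternating length ending on an up-step vs a down-step at each position: up/down = 1/1, 1/2, 1/2, 3/1, 3/4, 5/1, 5/6, 5/6, 7/1, 1/8, 9/8.
The maximum over both is 9; one such subsequence is 16, 7, 16, 9, 18, 16, 19, 0, 16.

9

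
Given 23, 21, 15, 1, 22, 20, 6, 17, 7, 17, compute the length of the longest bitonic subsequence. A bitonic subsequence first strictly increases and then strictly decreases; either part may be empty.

One longest bitonic subsequence is 23, 22, 20, 17, 7 (positions 1,5,6,8,9): it rises to 23 then falls. Length 5 is optimal.

5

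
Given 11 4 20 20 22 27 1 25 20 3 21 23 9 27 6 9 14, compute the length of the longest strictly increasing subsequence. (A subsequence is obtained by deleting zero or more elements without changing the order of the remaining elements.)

5

Scanning left to right, the best length ending at each element is: 11→1, 4→1, 20→2, 20→2, 22→3, 27→4, 1→1, 25→4, 20→2, 3→2, 21→3, 23→4, 9→3, 27→5, 6→3, 9→4, 14→5.
So the longest increasing subsequence has length 5, e.g. 11, 20, 22, 25, 27.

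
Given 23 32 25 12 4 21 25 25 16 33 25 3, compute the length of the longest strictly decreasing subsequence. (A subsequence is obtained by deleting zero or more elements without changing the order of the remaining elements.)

5

Scanning left to right, the best length ending at each element is: 23→1, 32→1, 25→2, 12→3, 4→4, 21→3, 25→2, 25→2, 16→4, 33→1, 25→2, 3→5.
So the longest decreasing subsequence has length 5, e.g. 32, 25, 12, 4, 3.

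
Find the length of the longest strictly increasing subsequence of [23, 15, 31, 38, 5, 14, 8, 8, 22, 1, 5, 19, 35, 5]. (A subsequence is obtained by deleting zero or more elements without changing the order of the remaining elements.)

Scanning left to right, the best length ending at each element is: 23→1, 15→1, 31→2, 38→3, 5→1, 14→2, 8→2, 8→2, 22→3, 1→1, 5→2, 19→3, 35→4, 5→2.
So the longest increasing subsequence has length 4, e.g. 5, 14, 22, 35.

4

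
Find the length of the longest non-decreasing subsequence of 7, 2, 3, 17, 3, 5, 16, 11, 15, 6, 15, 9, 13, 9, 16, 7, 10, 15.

Scanning left to right, the best length ending at each element is: 7→1, 2→1, 3→2, 17→3, 3→3, 5→4, 16→5, 11→5, 15→6, 6→5, 15→7, 9→6, 13→7, 9→7, 16→8, 7→6, 10→8, 15→9.
So the longest non-decreasing subsequence has length 9, e.g. 2, 3, 3, 5, 6, 9, 9, 10, 15.

9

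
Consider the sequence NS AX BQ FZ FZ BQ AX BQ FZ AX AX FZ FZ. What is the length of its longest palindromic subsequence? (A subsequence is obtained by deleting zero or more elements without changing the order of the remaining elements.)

One longest palindromic subsequence is FZ FZ AX AX AX FZ FZ (positions 4,5,7,10,11,12,13); it reads the same forward and backward, and the interval DP gives dp[1][13] = 7.

7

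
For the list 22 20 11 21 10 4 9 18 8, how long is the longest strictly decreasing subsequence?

6

Scanning left to right, the best length ending at each element is: 22→1, 20→2, 11→3, 21→2, 10→4, 4→5, 9→5, 18→3, 8→6.
So the longest decreasing subsequence has length 6, e.g. 22, 20, 11, 10, 9, 8.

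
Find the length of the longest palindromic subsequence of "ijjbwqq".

2

Using dp[i][j] = 2 + dp[i+1][j−1] if the ends match, else max(dp[i+1][j], dp[i][j−1]):
dp[1][7] = 2. A witness is qq at positions 6,7.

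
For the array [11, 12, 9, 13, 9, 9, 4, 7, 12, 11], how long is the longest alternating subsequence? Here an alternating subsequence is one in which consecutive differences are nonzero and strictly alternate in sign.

A longest alternating subsequence is 11, 12, 9, 13, 9, 12, 11 (positions 1,2,3,4,5,9,10); its 6 consecutive differences strictly alternate in sign, and length 7 is optimal.

7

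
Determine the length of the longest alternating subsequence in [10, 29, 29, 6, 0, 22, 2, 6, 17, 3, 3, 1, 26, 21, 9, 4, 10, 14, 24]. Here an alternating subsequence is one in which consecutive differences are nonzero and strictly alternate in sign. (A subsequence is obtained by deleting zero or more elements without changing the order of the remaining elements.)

Track the best alternating length ending on an up-step vs a down-step at each position: up/down = 1/1, 2/1, 2/1, 1/3, 1/3, 4/3, 4/5, 6/5, 6/5, 6/7, 6/7, 4/7, 8/3, 8/9, 8/9, 8/9, 10/9, 10/9, 10/9.
The maximum over both is 10; one such subsequence is 10, 29, 6, 22, 2, 6, 3, 26, 9, 10.

10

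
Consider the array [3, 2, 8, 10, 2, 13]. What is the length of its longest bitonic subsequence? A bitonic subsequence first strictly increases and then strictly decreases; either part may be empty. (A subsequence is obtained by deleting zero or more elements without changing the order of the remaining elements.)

4

One longest bitonic subsequence is 3, 8, 10, 2 (positions 1,3,4,5): it rises to 10 then falls. Length 4 is optimal.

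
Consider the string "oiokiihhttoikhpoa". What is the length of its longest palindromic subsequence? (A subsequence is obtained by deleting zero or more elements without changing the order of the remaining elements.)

One longest palindromic subsequence is okittiko (positions 3,4,5,9,10,12,13,16); it reads the same forward and backward, and the interval DP gives dp[1][17] = 8.

8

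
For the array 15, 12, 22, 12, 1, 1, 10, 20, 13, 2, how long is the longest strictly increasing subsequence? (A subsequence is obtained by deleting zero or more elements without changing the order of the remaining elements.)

Scanning left to right, the best length ending at each element is: 15→1, 12→1, 22→2, 12→1, 1→1, 1→1, 10→2, 20→3, 13→3, 2→2.
So the longest increasing subsequence has length 3, e.g. 1, 10, 20.

3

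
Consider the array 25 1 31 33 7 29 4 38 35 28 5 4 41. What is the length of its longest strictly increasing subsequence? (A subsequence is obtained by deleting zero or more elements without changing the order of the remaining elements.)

5

Scanning left to right, the best length ending at each element is: 25→1, 1→1, 31→2, 33→3, 7→2, 29→3, 4→2, 38→4, 35→4, 28→3, 5→3, 4→2, 41→5.
So the longest increasing subsequence has length 5, e.g. 25, 31, 33, 38, 41.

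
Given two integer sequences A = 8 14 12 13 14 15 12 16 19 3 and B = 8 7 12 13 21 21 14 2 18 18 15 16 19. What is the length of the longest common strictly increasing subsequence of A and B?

For each value that appears in both, track the longest common increasing run ending there.
The best achievable length is 7; one witness is 8, 12, 13, 14, 15, 16, 19 (A-positions 1,3,4,5,6,8,9, B-positions 1,3,4,7,11,12,13).

7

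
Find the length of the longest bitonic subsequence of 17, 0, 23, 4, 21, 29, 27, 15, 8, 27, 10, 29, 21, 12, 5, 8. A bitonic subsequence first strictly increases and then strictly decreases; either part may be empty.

Let inc[i] be the LIS ending at i and dec[i] the longest strictly decreasing subsequence starting at i. inc = [1, 1, 2, 2, 3, 4, 4, 3, 3, 4, 4, 5, 5, 5, 3, 4], dec = [4, 1, 5, 1, 4, 5, 4, 3, 2, 4, 2, 4, 3, 2, 1, 1].
max_i inc[i]+dec[i]−1 = 8, with one witness 0, 4, 21, 29, 27, 21, 12, 8.

8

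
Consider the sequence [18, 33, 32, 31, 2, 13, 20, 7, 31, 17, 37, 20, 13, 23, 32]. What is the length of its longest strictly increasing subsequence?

6

Let dp[i] be the longest increasing subsequence ending at position i. Then dp = [1, 2, 2, 2, 1, 2, 3, 2, 4, 3, 5, 4, 3, 5, 6].
The maximum is 6; one witness is 2, 13, 17, 20, 23, 32 at positions 5,6,10,12,14,15.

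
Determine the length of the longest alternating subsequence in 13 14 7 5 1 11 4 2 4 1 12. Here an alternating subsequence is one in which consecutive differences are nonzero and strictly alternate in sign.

8

A longest alternating subsequence is 13, 14, 7, 11, 2, 4, 1, 12 (positions 1,2,3,6,8,9,10,11); its 7 consecutive differences strictly alternate in sign, and length 8 is optimal.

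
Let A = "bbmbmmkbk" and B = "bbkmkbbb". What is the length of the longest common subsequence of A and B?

Backtracking the LCS table gives one alignment: b (A1,B1) → b (A2,B2) → m (A3,B4) → b (A4,B7) → b (A8,B8).
So the longest common subsequence has length 5.

5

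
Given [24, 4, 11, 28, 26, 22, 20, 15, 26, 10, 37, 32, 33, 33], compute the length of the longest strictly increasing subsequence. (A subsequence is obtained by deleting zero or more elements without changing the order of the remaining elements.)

6

Let dp[i] be the longest increasing subsequence ending at position i. Then dp = [1, 1, 2, 3, 3, 3, 3, 3, 4, 2, 5, 5, 6, 6].
The maximum is 6; one witness is 4, 11, 22, 26, 32, 33 at positions 2,3,6,9,12,13.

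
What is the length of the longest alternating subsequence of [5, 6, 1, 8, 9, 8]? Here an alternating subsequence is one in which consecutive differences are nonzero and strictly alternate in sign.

5

Track the best alternating length ending on an up-step vs a down-step at each position: up/down = 1/1, 2/1, 1/3, 4/1, 4/1, 4/5.
The maximum over both is 5; one such subsequence is 5, 6, 1, 9, 8.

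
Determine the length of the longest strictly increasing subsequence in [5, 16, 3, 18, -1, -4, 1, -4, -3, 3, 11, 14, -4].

Let dp[i] be the longest increasing subsequence ending at position i. Then dp = [1, 2, 1, 3, 1, 1, 2, 1, 2, 3, 4, 5, 1].
The maximum is 5; one witness is -1, 1, 3, 11, 14 at positions 5,7,10,11,12.

5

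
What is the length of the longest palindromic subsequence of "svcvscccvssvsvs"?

One longest palindromic subsequence is svvscccsvvs (positions 1,2,4,5,6,7,8,11,12,14,15); it reads the same forward and backward, and the interval DP gives dp[1][15] = 11.

11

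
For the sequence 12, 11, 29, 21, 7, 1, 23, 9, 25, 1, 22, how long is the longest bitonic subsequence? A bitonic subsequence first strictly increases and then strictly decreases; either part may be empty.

5

Let inc[i] be the LIS ending at i and dec[i] the longest strictly decreasing subsequence starting at i. inc = [1, 1, 2, 2, 1, 1, 3, 2, 4, 1, 3], dec = [4, 3, 4, 3, 2, 1, 3, 2, 2, 1, 1].
max_i inc[i]+dec[i]−1 = 5, with one witness 12, 29, 23, 9, 1.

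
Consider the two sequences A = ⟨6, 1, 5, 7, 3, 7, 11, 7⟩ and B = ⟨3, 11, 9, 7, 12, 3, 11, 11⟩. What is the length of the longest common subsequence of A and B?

3

A longest common subsequence is 7, 3, 11 (length 3); the LCS DP confirms no longer common subsequence exists.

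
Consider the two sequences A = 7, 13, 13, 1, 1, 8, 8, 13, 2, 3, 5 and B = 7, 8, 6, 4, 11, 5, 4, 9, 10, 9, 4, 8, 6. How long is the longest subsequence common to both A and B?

3

A longest common subsequence is 7, 8, 8 (length 3); the LCS DP confirms no longer common subsequence exists.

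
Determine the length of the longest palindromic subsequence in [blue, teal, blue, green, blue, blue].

5

One longest palindromic subsequence is blue blue green blue blue (positions 1,3,4,5,6); it reads the same forward and backward, and the interval DP gives dp[1][6] = 5.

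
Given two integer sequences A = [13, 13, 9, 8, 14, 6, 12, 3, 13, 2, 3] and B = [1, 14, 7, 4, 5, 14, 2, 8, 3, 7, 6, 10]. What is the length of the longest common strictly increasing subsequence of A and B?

For each value that appears in both, track the longest common increasing run ending there.
The best achievable length is 2; one witness is 2, 3 (A-positions 10,11, B-positions 7,9).

2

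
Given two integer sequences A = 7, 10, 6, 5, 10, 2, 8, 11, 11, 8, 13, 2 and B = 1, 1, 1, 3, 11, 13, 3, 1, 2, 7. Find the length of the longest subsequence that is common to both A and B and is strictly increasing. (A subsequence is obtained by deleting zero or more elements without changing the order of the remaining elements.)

For each value that appears in both, track the longest common increasing run ending there.
The best achievable length is 2; one witness is 11, 13 (A-positions 8,11, B-positions 5,6).

2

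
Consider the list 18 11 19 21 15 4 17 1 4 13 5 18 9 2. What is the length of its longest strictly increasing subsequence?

Let dp[i] be the longest increasing subsequence ending at position i. Then dp = [1, 1, 2, 3, 2, 1, 3, 1, 2, 3, 3, 4, 4, 2].
The maximum is 4; one witness is 11, 15, 17, 18 at positions 2,5,7,12.

4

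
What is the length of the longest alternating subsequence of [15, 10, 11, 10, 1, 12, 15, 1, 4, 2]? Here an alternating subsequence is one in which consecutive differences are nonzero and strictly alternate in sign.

8

A longest alternating subsequence is 15, 10, 11, 10, 12, 1, 4, 2 (positions 1,2,3,4,6,8,9,10); its 7 consecutive differences strictly alternate in sign, and length 8 is optimal.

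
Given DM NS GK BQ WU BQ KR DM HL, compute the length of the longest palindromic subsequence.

5

Using dp[i][j] = 2 + dp[i+1][j−1] if the ends match, else max(dp[i+1][j], dp[i][j−1]):
dp[1][9] = 5. A witness is DM BQ WU BQ DM at positions 1,4,5,6,8.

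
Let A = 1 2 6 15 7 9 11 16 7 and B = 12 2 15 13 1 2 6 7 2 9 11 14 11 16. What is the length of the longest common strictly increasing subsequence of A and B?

For each value that appears in both, track the longest common increasing run ending there.
The best achievable length is 7; one witness is 1, 2, 6, 7, 9, 11, 16 (A-positions 1,2,3,5,6,7,8, B-positions 5,6,7,8,10,11,14).

7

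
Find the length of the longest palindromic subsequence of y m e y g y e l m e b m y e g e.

9

One longest palindromic subsequence is egembmege (positions 3,5,7,9,11,12,14,15,16); it reads the same forward and backward, and the interval DP gives dp[1][16] = 9.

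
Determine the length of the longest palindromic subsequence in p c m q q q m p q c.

7

One longest palindromic subsequence is cmqqqmc (positions 2,3,4,5,6,7,10); it reads the same forward and backward, and the interval DP gives dp[1][10] = 7.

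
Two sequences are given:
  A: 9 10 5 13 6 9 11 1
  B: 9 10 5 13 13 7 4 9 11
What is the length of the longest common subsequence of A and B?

6

Backtracking the LCS table gives one alignment: 9 (A1,B1) → 10 (A2,B2) → 5 (A3,B3) → 13 (A4,B5) → 9 (A6,B8) → 11 (A7,B9).
So the longest common subsequence has length 6.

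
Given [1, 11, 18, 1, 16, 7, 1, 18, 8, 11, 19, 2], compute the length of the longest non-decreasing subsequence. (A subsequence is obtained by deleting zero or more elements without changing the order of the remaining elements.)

6

Let dp[i] be the longest non-decreasing subsequence ending at position i. Then dp = [1, 2, 3, 2, 3, 3, 3, 4, 4, 5, 6, 4].
The maximum is 6; one witness is 1, 1, 7, 8, 11, 19 at positions 1,4,6,9,10,11.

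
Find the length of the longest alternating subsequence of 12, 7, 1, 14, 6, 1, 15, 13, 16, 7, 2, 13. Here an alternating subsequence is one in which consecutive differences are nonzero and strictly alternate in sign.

9

Track the best alternating length ending on an up-step vs a down-step at each position: up/down = 1/1, 1/2, 1/2, 3/1, 3/4, 1/4, 5/1, 5/6, 7/1, 5/8, 5/8, 9/8.
The maximum over both is 9; one such subsequence is 12, 7, 14, 6, 15, 13, 16, 7, 13.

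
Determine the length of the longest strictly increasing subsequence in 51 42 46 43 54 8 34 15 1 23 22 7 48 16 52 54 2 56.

7

Scanning left to right, the best length ending at each element is: 51→1, 42→1, 46→2, 43→2, 54→3, 8→1, 34→2, 15→2, 1→1, 23→3, 22→3, 7→2, 48→4, 16→3, 52→5, 54→6, 2→2, 56→7.
So the longest increasing subsequence has length 7, e.g. 8, 15, 23, 48, 52, 54, 56.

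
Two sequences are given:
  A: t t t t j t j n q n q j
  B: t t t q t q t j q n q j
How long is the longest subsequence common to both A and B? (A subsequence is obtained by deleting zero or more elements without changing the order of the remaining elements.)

10

Backtracking the LCS table gives one alignment: t (A1,B1) → t (A2,B2) → t (A3,B3) → t (A4,B5) → t (A6,B7) → j (A7,B8) → q (A9,B9) → n (A10,B10) → q (A11,B11) → j (A12,B12).
So the longest common subsequence has length 10.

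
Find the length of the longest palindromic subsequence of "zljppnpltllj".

Using dp[i][j] = 2 + dp[i+1][j−1] if the ends match, else max(dp[i+1][j], dp[i][j−1]):
dp[1][12] = 5. A witness is jlllj at positions 3,8,10,11,12.

5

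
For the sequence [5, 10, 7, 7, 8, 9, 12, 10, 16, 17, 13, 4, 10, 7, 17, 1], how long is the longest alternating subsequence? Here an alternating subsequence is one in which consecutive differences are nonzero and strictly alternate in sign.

Track the best alternating length ending on an up-step vs a down-step at each position: up/down = 1/1, 2/1, 2/3, 2/3, 4/3, 4/3, 4/1, 4/5, 6/1, 6/1, 6/7, 1/7, 8/7, 8/9, 10/1, 1/11.
The maximum over both is 11; one such subsequence is 5, 10, 7, 12, 10, 16, 4, 10, 7, 17, 1.

11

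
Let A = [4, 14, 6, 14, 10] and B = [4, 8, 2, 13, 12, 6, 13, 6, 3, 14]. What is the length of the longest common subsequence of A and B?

3

Backtracking the LCS table gives one alignment: 4 (A1,B1) → 6 (A3,B8) → 14 (A4,B10).
So the longest common subsequence has length 3.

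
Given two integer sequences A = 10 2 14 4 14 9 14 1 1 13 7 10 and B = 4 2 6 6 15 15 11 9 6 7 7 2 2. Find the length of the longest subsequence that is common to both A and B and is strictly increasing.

A longest common strictly increasing subsequence is 4, 9 (length 2); it appears in order in both A and B, and no longer such subsequence exists.

2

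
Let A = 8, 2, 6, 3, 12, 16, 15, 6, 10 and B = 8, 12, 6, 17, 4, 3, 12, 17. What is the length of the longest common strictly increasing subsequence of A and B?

2

A longest common strictly increasing subsequence is 8, 12 (length 2); it appears in order in both A and B, and no longer such subsequence exists.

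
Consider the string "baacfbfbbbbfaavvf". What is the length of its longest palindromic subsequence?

Using dp[i][j] = 2 + dp[i+1][j−1] if the ends match, else max(dp[i+1][j], dp[i][j−1]):
dp[1][17] = 11. A witness is aafbbbbbfaa at positions 2,3,5,6,8,9,10,11,12,13,14.

11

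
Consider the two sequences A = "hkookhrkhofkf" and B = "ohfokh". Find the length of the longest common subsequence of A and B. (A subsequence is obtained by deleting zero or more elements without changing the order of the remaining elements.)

Backtracking the LCS table gives one alignment: h (A1,B2) → o (A4,B4) → k (A8,B5) → h (A9,B6).
So the longest common subsequence has length 4.

4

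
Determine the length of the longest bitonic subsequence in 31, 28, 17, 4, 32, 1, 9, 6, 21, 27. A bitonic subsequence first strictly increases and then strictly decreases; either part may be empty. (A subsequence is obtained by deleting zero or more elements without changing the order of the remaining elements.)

5

Let inc[i] be the LIS ending at i and dec[i] the longest strictly decreasing subsequence starting at i. inc = [1, 1, 1, 1, 2, 1, 2, 2, 3, 4], dec = [5, 4, 3, 2, 3, 1, 2, 1, 1, 1].
max_i inc[i]+dec[i]−1 = 5, with one witness 31, 28, 17, 9, 6.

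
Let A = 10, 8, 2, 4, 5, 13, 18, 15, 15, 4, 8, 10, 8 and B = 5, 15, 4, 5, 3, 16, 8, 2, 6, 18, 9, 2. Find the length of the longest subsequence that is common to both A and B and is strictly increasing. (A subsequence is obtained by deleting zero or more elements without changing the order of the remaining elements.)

A longest common strictly increasing subsequence is 4, 5, 8 (length 3); it appears in order in both A and B, and no longer such subsequence exists.

3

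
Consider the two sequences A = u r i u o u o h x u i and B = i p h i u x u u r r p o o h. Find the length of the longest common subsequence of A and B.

A longest common subsequence is urooh (length 5); the LCS DP confirms no longer common subsequence exists.

5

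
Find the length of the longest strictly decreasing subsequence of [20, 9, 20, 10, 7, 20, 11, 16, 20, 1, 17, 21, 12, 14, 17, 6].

4

Let dp[i] be the longest decreasing subsequence ending at position i. Then dp = [1, 2, 1, 2, 3, 1, 2, 2, 1, 4, 2, 1, 3, 3, 2, 4].
The maximum is 4; one witness is 20, 9, 7, 1 at positions 1,2,5,10.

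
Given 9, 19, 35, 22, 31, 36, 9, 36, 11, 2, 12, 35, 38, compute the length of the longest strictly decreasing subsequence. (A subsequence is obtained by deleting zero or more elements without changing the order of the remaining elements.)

4

Scanning left to right, the best length ending at each element is: 9→1, 19→1, 35→1, 22→2, 31→2, 36→1, 9→3, 36→1, 11→3, 2→4, 12→3, 35→2, 38→1.
So the longest decreasing subsequence has length 4, e.g. 35, 22, 9, 2.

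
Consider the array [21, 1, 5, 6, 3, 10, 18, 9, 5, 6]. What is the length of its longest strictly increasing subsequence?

5

Scanning left to right, the best length ending at each element is: 21→1, 1→1, 5→2, 6→3, 3→2, 10→4, 18→5, 9→4, 5→3, 6→4.
So the longest increasing subsequence has length 5, e.g. 1, 5, 6, 10, 18.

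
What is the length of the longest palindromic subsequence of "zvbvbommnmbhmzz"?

One longest palindromic subsequence is zmmnmmz (positions 1,7,8,9,10,13,15); it reads the same forward and backward, and the interval DP gives dp[1][15] = 7.

7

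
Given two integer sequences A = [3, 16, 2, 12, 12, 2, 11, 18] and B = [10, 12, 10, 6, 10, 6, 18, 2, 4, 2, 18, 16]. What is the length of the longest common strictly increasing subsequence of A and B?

For each value that appears in both, track the longest common increasing run ending there.
The best achievable length is 2; one witness is 12, 18 (A-positions 4,8, B-positions 2,7).

2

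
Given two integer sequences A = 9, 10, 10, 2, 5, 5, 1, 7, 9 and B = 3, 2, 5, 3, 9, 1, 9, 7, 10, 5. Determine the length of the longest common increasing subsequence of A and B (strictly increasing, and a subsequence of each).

3

For each value that appears in both, track the longest common increasing run ending there.
The best achievable length is 3; one witness is 2, 5, 9 (A-positions 4,5,9, B-positions 2,3,5).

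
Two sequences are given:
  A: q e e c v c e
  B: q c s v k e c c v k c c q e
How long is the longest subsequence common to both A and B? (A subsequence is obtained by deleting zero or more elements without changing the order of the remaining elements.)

6

Backtracking the LCS table gives one alignment: q (A1,B1) → e (A2,B6) → c (A4,B8) → v (A5,B9) → c (A6,B12) → e (A7,B14).
So the longest common subsequence has length 6.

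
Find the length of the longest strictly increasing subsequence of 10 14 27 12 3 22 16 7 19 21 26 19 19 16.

6

Scanning left to right, the best length ending at each element is: 10→1, 14→2, 27→3, 12→2, 3→1, 22→3, 16→3, 7→2, 19→4, 21→5, 26→6, 19→4, 19→4, 16→3.
So the longest increasing subsequence has length 6, e.g. 10, 14, 16, 19, 21, 26.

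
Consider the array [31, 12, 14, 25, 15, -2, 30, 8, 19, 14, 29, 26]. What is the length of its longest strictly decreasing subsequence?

4

Let dp[i] be the longest decreasing subsequence ending at position i. Then dp = [1, 2, 2, 2, 3, 4, 2, 4, 3, 4, 3, 4].
The maximum is 4; one witness is 31, 25, 15, -2 at positions 1,4,5,6.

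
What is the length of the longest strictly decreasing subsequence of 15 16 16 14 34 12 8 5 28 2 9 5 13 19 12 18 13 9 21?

Scanning left to right, the best length ending at each element is: 15→1, 16→1, 16→1, 14→2, 34→1, 12→3, 8→4, 5→5, 28→2, 2→6, 9→4, 5→5, 13→3, 19→3, 12→4, 18→4, 13→5, 9→6, 21→3.
So the longest decreasing subsequence has length 6, e.g. 15, 14, 12, 8, 5, 2.

6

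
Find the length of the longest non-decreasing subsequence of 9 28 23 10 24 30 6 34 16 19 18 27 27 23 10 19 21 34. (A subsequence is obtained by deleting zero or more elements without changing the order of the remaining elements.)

Scanning left to right, the best length ending at each element is: 9→1, 28→2, 23→2, 10→2, 24→3, 30→4, 6→1, 34→5, 16→3, 19→4, 18→4, 27→5, 27→6, 23→5, 10→3, 19→5, 21→6, 34→7.
So the longest non-decreasing subsequence has length 7, e.g. 9, 10, 16, 19, 27, 27, 34.

7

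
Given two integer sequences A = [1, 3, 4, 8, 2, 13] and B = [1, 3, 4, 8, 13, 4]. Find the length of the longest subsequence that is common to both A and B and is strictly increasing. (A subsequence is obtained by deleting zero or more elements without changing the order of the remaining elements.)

For each value that appears in both, track the longest common increasing run ending there.
The best achievable length is 5; one witness is 1, 3, 4, 8, 13 (A-positions 1,2,3,4,6, B-positions 1,2,3,4,5).

5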